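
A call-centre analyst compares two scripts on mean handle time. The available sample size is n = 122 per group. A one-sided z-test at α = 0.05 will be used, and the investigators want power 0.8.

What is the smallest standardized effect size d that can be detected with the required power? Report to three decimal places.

Required noncentrality: δ = z_{0.05} + z_{0.20} = 1.645 + 0.842 = 2.486.
δ = d·√(n/2) ⇒ d = δ/√(n/2) = 2.486/√(122/2) = 0.3184.

d ≈ 0.318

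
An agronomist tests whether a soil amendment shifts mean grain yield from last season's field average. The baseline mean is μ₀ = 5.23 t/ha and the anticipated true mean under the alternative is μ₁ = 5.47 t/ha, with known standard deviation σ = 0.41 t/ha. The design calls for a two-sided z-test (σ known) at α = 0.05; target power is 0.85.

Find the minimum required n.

n = 27

Standardized effect: d = |μ₁ − μ₀| / σ = |5.47 − 5.23| / 0.41 = 0.5854
For power 0.85 need Φ(δ − z_{0.025}) = 0.85, so δ = z_{0.025} + z_{0.15} = 1.960 + 1.036 = 2.996.
(Ignoring the negligible lower-tail rejection probability gives the usual closed-form inversion.)
δ = d·√n ⇒ n = (δ/d)² = (2.996 / 0.5854)² = 26.20.
Rounding up, n = 27.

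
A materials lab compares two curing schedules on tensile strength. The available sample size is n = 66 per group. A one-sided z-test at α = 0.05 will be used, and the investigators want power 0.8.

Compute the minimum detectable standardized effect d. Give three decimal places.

d ≈ 0.433

Need Φ(δ − 1.645) = 0.8, so δ = 1.645 + 0.842 = 2.486.
δ = d·√(n/2) ⇒ d = δ/√(n/2) = 2.486/√(66/2) = 0.4328.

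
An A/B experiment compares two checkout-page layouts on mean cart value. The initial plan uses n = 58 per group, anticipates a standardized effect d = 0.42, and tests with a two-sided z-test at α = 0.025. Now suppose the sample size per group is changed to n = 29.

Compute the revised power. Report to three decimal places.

With n = 29 per group: δ = d·√(n/2) = 0.42 × √(29/2) = 1.5993. Critical value z_{0.0125} = 2.241.
Revised power = Φ(δ − 2.241) + Φ(−δ − 2.241) = Φ(-0.642) + Φ(-3.841) = 0.2604 + 0.0001 = 0.2605.

Power ≈ 0.260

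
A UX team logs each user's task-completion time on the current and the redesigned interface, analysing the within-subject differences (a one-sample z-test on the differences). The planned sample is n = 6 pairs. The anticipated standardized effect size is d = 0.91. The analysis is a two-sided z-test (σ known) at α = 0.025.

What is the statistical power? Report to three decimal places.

Power ≈ 0.495

Noncentrality parameter: δ = d·√n = 0.91 × √6 = 2.2290
Critical value for a two-sided test at α = 0.025: z_{α/2} = 2.241.
Power = Φ(δ − 2.241) + Φ(−δ − 2.241) = Φ(-0.012) + Φ(-4.470) = 0.4951 + 0.0000 = 0.4951.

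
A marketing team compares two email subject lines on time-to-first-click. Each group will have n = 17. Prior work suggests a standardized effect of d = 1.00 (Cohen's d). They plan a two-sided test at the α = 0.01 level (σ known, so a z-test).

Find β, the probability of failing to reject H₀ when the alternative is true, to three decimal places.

β ≈ 0.367

Noncentrality parameter: δ = d·√(n/2) = 1.00 × √(17/2) = 2.9155
Two-sided α = 0.01 → critical value z_{0.005} = 2.576.
Power = Φ(δ − 2.576) + Φ(−δ − 2.576) = Φ(0.340) + Φ(-5.491) = 0.6329 + 0.0000 = 0.6329.
Type II error: β = 1 − power = 1 − 0.6329 = 0.3671.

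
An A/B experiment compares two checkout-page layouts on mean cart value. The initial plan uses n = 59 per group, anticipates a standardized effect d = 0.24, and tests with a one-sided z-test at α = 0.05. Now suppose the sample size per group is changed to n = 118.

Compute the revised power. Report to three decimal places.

With n = 118 per group: δ = d·√(n/2) = 0.24 × √(118/2) = 1.8435. Critical value z_{0.05} = 1.645.
Revised power = Φ(δ − 1.645) = Φ(0.199) = 0.5787.

Power ≈ 0.579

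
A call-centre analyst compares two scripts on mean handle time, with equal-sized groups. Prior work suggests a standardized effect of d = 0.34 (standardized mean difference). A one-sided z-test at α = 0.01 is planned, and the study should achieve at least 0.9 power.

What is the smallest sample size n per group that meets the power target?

n = 226 per group

Set Φ(δ − 2.326) = 0.9; then δ − 2.326 = Φ⁻¹(0.9) = 1.282, giving δ = 3.608.
δ = d·√(n/2) ⇒ n = 2(δ/d)² = 2 × (3.608 / 0.34)² = 225.21.
Rounding up, n = 226 per group.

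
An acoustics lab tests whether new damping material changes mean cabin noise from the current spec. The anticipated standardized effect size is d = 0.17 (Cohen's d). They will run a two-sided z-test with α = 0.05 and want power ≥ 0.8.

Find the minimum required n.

Set Φ(δ − 1.960) = 0.8; then δ − 1.960 = Φ⁻¹(0.8) = 0.842, giving δ = 2.802.
(Ignoring the negligible lower-tail rejection probability gives the usual closed-form inversion.)
δ = d·√n ⇒ n = (δ/d)² = (2.802 / 0.17)² = 271.59.
Rounding up, n = 272.

n = 272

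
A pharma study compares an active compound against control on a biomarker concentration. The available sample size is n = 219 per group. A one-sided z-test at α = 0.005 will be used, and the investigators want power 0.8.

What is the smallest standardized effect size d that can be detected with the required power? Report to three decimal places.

Required noncentrality: δ = z_{0.005} + z_{0.20} = 2.576 + 0.842 = 3.417.
δ = d·√(n/2) ⇒ d = δ/√(n/2) = 3.417/√(219/2) = 0.3266.

d ≈ 0.327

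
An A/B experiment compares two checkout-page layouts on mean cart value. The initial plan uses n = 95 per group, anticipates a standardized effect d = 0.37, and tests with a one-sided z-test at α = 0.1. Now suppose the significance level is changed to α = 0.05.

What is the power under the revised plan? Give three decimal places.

Power ≈ 0.817

δ = d·√(n/2) = 0.37 × √(95/2) = 2.5500 (unchanged). New critical value: z_{0.05} = 1.645.
Revised power = Φ(δ − 1.645) = Φ(0.905) = 0.8173.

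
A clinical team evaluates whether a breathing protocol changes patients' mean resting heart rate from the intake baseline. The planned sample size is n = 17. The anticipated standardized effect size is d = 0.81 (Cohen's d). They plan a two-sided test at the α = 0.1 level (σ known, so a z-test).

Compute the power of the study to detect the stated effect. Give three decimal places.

Power ≈ 0.955

Noncentrality parameter: δ = d·√n = 0.81 × √17 = 3.3397
Two-sided α = 0.1 → critical value z_{0.05} = 1.645.
Power = Φ(δ − 1.645) + Φ(−δ − 1.645) = Φ(1.695) + Φ(-4.985) = 0.9549 + 0.0000 = 0.9549.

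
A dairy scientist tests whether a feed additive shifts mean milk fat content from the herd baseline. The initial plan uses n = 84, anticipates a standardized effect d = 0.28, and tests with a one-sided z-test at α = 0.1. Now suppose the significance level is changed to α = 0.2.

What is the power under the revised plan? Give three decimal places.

Power ≈ 0.958

δ = d·√n = 0.28 × √84 = 2.5662 (unchanged). New critical value: z_{0.2} = 0.842.
Revised power = Φ(δ − 0.842) = Φ(1.725) = 0.9577.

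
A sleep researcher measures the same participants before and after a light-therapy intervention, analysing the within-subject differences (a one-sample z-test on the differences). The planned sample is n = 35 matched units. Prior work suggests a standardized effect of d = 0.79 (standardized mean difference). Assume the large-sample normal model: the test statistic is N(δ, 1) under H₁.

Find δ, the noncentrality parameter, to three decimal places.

δ = d·√n = 0.79 × √35 = 4.6737

δ ≈ 4.674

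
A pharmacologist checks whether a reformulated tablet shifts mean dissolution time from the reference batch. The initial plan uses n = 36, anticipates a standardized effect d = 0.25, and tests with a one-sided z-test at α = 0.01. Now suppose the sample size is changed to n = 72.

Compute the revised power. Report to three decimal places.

With n = 72: δ = d·√n = 0.25 × √72 = 2.1213. Critical value z_{0.01} = 2.326.
Revised power = P(Z > 2.326 − δ) = Φ(-0.205) = 0.4188.

Power ≈ 0.419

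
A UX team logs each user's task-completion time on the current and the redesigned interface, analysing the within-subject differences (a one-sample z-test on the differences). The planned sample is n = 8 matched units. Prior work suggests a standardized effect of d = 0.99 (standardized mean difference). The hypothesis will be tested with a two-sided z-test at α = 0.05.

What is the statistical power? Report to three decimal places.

Noncentrality parameter: δ = d·√n = 0.99 × √8 = 2.8001
Critical value for a two-sided test at α = 0.05: z_{α/2} = 1.960.
Power = Φ(δ − 1.960) + Φ(−δ − 1.960) = Φ(0.840) + Φ(-4.760) = 0.7996 + 0.0000 = 0.7996.

Power ≈ 0.800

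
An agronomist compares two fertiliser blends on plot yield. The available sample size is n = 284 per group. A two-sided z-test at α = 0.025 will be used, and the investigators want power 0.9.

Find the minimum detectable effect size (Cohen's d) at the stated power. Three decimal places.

d ≈ 0.296

Required noncentrality: δ = z_{0.0125} + z_{0.10} = 2.241 + 1.282 = 3.523.
(The second rejection-region term Φ(−δ − z_{α/2}) is negligible and dropped.)
δ = d·√(n/2) ⇒ d = δ/√(n/2) = 3.523/√(284/2) = 0.2956.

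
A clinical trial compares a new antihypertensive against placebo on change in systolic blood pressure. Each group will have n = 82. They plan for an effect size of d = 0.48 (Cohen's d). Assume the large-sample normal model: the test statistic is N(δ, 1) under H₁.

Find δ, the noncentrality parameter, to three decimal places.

The noncentrality parameter scales effect size by the design's sample-size factor: δ = d·√(n/2) = 0.48 × √(82/2) = 3.0735

δ ≈ 3.073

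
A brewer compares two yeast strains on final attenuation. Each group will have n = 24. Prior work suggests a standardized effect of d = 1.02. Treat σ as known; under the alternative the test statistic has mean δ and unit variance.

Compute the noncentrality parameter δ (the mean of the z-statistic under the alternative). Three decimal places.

δ ≈ 3.533

The noncentrality parameter scales effect size by the design's sample-size factor: δ = d·√(n/2) = 1.02 × √(24/2) = 3.5334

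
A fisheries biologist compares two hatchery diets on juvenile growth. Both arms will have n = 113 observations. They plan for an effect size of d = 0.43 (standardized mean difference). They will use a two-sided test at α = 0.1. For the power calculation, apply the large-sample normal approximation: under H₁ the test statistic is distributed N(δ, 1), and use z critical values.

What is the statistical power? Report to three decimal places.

Power ≈ 0.944

Noncentrality parameter: δ = d·√(n/2) = 0.43 × √(113/2) = 3.2322
Critical value for a two-sided test at α = 0.1: z_{α/2} = 1.645.
Power = Φ(δ − 1.645) + Φ(−δ − 1.645) = Φ(1.587) + Φ(-4.877) = 0.9438 + 0.0000 = 0.9438.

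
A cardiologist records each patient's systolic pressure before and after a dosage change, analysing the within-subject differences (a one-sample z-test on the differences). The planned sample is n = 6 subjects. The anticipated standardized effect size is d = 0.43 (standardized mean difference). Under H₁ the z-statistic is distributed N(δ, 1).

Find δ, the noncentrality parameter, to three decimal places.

δ ≈ 1.053

δ = d·√n = 0.43 × √6 = 1.0533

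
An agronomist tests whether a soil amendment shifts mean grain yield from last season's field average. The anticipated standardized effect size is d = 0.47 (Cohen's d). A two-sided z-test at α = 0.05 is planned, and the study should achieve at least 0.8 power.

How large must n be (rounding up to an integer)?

n = 36

For power 0.8 need Φ(δ − z_{0.025}) = 0.8, so δ = z_{0.025} + z_{0.20} = 1.960 + 0.842 = 2.802.
(Ignoring the negligible lower-tail rejection probability gives the usual closed-form inversion.)
δ = d·√n ⇒ n = (δ/d)² = (2.802 / 0.47)² = 35.53.
Rounding up, n = 36.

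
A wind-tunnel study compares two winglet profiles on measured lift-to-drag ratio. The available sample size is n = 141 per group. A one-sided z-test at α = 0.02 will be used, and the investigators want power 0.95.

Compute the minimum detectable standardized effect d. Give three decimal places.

Required noncentrality: δ = z_{0.02} + z_{0.05} = 2.054 + 1.645 = 3.699.
δ = d·√(n/2) ⇒ d = δ/√(n/2) = 3.699/√(141/2) = 0.4405.

d ≈ 0.440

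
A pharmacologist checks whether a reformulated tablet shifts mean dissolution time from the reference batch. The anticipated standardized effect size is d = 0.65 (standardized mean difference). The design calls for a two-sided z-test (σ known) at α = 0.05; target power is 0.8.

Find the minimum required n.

n = 19

For power 0.8 need Φ(δ − z_{0.025}) = 0.8, so δ = z_{0.025} + z_{0.20} = 1.960 + 0.842 = 2.802.
(The Φ(−δ − z_{α/2}) term is vanishingly small for δ > 0 and is dropped in the standard sample-size formula.)
δ = d·√n ⇒ n = (δ/d)² = (2.802 / 0.65)² = 18.58.
Round up to the next whole unit.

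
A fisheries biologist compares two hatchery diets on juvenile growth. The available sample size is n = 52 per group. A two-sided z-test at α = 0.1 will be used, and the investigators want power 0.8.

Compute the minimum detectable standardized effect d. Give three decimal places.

d ≈ 0.488

Need Φ(δ − 1.645) = 0.8, so δ = 1.645 + 0.842 = 2.486.
(The second rejection-region term Φ(−δ − z_{α/2}) is negligible and dropped.)
δ = d·√(n/2) ⇒ d = δ/√(n/2) = 2.486/√(52/2) = 0.4876.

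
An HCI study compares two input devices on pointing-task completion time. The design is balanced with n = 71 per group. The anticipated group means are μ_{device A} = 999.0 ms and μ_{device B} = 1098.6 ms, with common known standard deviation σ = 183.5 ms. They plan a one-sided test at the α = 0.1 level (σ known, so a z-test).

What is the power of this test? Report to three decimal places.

Standardized effect: d = |μ_{device A} − μ_{device B}| / σ = |999.0 − 1098.6| / 183.5 = 0.5428
Noncentrality parameter: δ = d·√(n/2) = 0.5428 × √(71/2) = 3.2340
One-sided α = 0.1 → critical value z_{0.1} = 1.282.
Power = P(Z > 1.282 − δ) = Φ(1.952) = 0.9746.

Power ≈ 0.975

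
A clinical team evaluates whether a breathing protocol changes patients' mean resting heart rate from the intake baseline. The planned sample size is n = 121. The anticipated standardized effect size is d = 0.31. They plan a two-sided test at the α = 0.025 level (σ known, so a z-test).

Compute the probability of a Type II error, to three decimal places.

β ≈ 0.121

Noncentrality parameter: δ = d·√n = 0.31 × √121 = 3.4100
Critical value for a two-sided test at α = 0.025: z_{α/2} = 2.241.
Power = Φ(δ − 2.241) + Φ(−δ − 2.241) = Φ(1.169) + Φ(-5.651) = 0.8787 + 0.0000 = 0.8787.
Type II error: β = 1 − power = 1 − 0.8787 = 0.1213.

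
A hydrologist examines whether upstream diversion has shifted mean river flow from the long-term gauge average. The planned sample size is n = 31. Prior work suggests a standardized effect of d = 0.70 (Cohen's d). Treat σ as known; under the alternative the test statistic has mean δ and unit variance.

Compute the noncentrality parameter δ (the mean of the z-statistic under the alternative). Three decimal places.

δ ≈ 3.897

δ = d·√n = 0.70 × √31 = 3.8974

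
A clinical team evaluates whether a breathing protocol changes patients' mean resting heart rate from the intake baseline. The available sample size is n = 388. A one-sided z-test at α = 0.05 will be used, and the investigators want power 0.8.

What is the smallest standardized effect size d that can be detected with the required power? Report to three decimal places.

d ≈ 0.126

Required noncentrality: δ = z_{0.05} + z_{0.20} = 1.645 + 0.842 = 2.486.
δ = d·√n ⇒ d = δ/√n = 2.486/√388 = 0.1262.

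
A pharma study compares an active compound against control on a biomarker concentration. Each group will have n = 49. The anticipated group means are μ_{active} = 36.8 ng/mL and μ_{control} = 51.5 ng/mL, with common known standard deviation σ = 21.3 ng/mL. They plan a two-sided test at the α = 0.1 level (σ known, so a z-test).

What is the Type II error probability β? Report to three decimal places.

β ≈ 0.038

Standardized effect: d = |μ_{active} − μ_{control}| / σ = |36.8 − 51.5| / 21.3 = 0.6901
Noncentrality parameter: δ = d·√(n/2) = 0.6901 × √(49/2) = 3.4160
Critical value for a two-sided test at α = 0.1: z_{α/2} = 1.645.
Power = Φ(δ − 1.645) + Φ(−δ − 1.645) = Φ(1.771) + Φ(-5.061) = 0.9617 + 0.0000 = 0.9617.
Type II error: β = 1 − power = 1 − 0.9617 = 0.0383.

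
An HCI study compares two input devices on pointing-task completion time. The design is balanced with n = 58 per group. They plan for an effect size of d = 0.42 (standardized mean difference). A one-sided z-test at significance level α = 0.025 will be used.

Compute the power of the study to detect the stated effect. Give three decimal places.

Power ≈ 0.619

Noncentrality parameter: δ = d·√(n/2) = 0.42 × √(58/2) = 2.2618
One-sided α = 0.025 → critical value z_{0.025} = 1.960.
Power = Φ(δ − 1.960) = Φ(0.302) = 0.6186.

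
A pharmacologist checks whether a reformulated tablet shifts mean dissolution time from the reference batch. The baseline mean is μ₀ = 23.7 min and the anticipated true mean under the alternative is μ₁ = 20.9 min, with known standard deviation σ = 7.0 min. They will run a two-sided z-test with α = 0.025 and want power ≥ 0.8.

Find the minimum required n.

n = 60

Standardized effect: d = |μ₁ − μ₀| / σ = |20.9 − 23.7| / 7.0 = 0.4000
Set Φ(δ − 2.241) = 0.8; then δ − 2.241 = Φ⁻¹(0.8) = 0.842, giving δ = 3.083.
(For δ > 0 the lower-tail rejection region contributes negligibly to power, so the one-term inversion is standard.)
δ = d·√n ⇒ n = (δ/d)² = (3.083 / 0.4000)² = 59.41.
Round up to the next whole unit.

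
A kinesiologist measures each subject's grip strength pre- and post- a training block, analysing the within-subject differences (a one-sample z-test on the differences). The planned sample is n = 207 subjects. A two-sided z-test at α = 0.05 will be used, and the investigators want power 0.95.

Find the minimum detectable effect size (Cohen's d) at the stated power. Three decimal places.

d ≈ 0.251

Required noncentrality: δ = z_{0.025} + z_{0.05} = 1.960 + 1.645 = 3.605.
(Lower-tail contribution to power is negligible for δ > 0.)
δ = d·√n ⇒ d = δ/√n = 3.605/√207 = 0.2506.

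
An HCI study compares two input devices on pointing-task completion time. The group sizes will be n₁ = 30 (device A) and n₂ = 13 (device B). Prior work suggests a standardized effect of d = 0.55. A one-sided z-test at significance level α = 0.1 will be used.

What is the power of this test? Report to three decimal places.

Power ≈ 0.646

Noncentrality parameter: λ = d / √(1/n₁ + 1/n₂) = 0.55 / √(1/30 + 1/13) = 1.6564
Critical value for a one-sided test at α = 0.1: z_α = 1.282.
Power = Φ(λ − 1.282) = Φ(0.375) = 0.6461.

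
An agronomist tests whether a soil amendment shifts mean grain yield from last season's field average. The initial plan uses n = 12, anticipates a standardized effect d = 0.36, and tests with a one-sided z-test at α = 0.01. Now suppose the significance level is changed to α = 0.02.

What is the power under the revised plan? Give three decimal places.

Power ≈ 0.210

δ = d·√n = 0.36 × √12 = 1.2471 (unchanged). New critical value: z_{0.02} = 2.054.
Revised power = P(Z > 2.054 − δ) = Φ(-0.807) = 0.2099.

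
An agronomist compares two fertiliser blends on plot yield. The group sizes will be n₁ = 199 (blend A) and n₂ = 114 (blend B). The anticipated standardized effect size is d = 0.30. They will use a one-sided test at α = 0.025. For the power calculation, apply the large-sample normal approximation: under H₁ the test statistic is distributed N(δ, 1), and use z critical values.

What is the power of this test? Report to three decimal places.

Noncentrality parameter: δ = d / √(1/n₁ + 1/n₂) = 0.30 / √(1/199 + 1/114) = 2.5540
Critical value for a one-sided test at α = 0.025: z_α = 1.960.
Power = P(Z > 1.960 − δ) = Φ(0.594) = 0.7238.

Power ≈ 0.724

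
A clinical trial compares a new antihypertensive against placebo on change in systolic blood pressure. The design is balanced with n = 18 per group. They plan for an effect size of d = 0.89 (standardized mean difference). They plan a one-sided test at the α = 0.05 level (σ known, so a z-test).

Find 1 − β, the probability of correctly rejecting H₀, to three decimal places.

Noncentrality parameter: δ = d·√(n/2) = 0.89 × √(18/2) = 2.6700
Critical value for a one-sided test at α = 0.05: z_α = 1.645.
Power = P(Z > 1.645 − δ) = Φ(1.025) = 0.8474.

Power ≈ 0.847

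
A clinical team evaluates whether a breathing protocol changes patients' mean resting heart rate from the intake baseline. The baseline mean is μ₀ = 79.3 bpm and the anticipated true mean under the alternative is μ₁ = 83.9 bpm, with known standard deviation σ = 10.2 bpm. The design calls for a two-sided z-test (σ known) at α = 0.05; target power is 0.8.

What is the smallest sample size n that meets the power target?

n = 39

Standardized effect: d = |μ₁ − μ₀| / σ = |83.9 − 79.3| / 10.2 = 0.4510
For power 0.8 need Φ(δ − z_{0.025}) = 0.8, so δ = z_{0.025} + z_{0.20} = 1.960 + 0.842 = 2.802.
(The Φ(−δ − z_{α/2}) term is vanishingly small for δ > 0 and is dropped in the standard sample-size formula.)
δ = d·√n ⇒ n = (δ/d)² = (2.802 / 0.4510)² = 38.59.
Round up to the next whole unit.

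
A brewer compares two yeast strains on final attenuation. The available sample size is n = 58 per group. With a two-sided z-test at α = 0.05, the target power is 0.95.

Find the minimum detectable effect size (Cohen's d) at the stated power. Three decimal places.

d ≈ 0.669

Need Φ(δ − 1.960) = 0.95, so δ = 1.960 + 1.645 = 3.605.
(Lower-tail contribution to power is negligible for δ > 0.)
δ = d·√(n/2) ⇒ d = δ/√(n/2) = 3.605/√(58/2) = 0.6694.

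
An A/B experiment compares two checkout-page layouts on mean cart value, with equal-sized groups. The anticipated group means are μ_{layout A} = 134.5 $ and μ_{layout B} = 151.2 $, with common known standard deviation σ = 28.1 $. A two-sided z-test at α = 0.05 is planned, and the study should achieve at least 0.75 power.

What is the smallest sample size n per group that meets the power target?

Standardized effect: d = |μ_{layout A} − μ_{layout B}| / σ = |134.5 − 151.2| / 28.1 = 0.5943
Set Φ(δ − 1.960) = 0.75; then δ − 1.960 = Φ⁻¹(0.75) = 0.674, giving δ = 2.634.
(Ignoring the negligible lower-tail rejection probability gives the usual closed-form inversion.)
δ = d·√(n/2) ⇒ n = 2(δ/d)² = 2 × (2.634 / 0.5943)² = 39.30.
Round up to the next whole unit.

n = 40 per group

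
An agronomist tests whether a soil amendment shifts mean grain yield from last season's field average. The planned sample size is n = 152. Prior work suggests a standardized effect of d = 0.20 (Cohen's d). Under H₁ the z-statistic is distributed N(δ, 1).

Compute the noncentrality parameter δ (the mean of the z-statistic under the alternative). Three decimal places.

δ = d·√n = 0.20 × √152 = 2.4658

δ ≈ 2.466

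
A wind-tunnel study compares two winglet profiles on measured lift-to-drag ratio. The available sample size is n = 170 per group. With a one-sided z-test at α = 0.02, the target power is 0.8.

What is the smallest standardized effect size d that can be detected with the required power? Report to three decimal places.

d ≈ 0.314

Need Φ(δ − 2.054) = 0.8, so δ = 2.054 + 0.842 = 2.895.
δ = d·√(n/2) ⇒ d = δ/√(n/2) = 2.895/√(170/2) = 0.3140.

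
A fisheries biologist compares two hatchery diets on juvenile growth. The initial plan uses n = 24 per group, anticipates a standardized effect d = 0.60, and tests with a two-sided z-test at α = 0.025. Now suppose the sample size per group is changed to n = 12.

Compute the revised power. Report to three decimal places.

Power ≈ 0.220

With n = 12 per group: δ = d·√(n/2) = 0.60 × √(12/2) = 1.4697. Critical value z_{0.0125} = 2.241.
Revised power = Φ(δ − 2.241) + Φ(−δ − 2.241) = Φ(-0.772) + Φ(-3.711) = 0.2201 + 0.0001 = 0.2202.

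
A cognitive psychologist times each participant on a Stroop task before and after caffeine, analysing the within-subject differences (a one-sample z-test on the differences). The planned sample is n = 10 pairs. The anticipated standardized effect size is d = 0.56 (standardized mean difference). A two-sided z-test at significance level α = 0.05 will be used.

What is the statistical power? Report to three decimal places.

Noncentrality parameter: λ = d·√n = 0.56 × √10 = 1.7709
Critical value for a two-sided test at α = 0.05: z_{α/2} = 1.960.
Power = Φ(λ − 1.960) + Φ(−λ − 1.960) = Φ(-0.189) + Φ(-3.731) = 0.4250 + 0.0001 = 0.4251.

Power ≈ 0.425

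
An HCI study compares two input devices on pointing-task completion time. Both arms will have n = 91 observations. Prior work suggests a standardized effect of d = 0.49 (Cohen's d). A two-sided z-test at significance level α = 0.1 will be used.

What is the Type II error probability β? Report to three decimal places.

β ≈ 0.048

Noncentrality parameter: δ = d·√(n/2) = 0.49 × √(91/2) = 3.3052
Two-sided α = 0.1 → critical value z_{0.05} = 1.645.
Power = Φ(δ − 1.645) + Φ(−δ − 1.645) = Φ(1.660) + Φ(-4.950) = 0.9516 + 0.0000 = 0.9516.
Type II error: β = 1 − power = 1 − 0.9516 = 0.0484.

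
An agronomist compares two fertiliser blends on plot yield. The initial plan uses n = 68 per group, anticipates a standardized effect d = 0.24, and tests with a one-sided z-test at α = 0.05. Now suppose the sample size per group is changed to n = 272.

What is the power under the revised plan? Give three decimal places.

With n = 272 per group: δ = d·√(n/2) = 0.24 × √(272/2) = 2.7989. Critical value z_{0.05} = 1.645.
Revised power = Φ(δ − 1.645) = Φ(1.154) = 0.8758.

Power ≈ 0.876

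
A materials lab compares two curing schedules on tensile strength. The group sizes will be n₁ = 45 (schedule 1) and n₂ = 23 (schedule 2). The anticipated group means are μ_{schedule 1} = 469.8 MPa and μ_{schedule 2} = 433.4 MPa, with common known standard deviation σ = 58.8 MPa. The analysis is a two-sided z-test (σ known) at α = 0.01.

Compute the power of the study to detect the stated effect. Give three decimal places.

Standardized effect: d = |μ_{schedule 1} − μ_{schedule 2}| / σ = |469.8 − 433.4| / 58.8 = 0.6190
Noncentrality parameter: λ = d / √(1/n₁ + 1/n₂) = 0.6190 / √(1/45 + 1/23) = 2.4151
Critical value for a two-sided test at α = 0.01: z_{α/2} = 2.576.
Power = Φ(λ − 2.576) + Φ(−λ − 2.576) = Φ(-0.161) + Φ(-4.991) = 0.4362 + 0.0000 = 0.4362.

Power ≈ 0.436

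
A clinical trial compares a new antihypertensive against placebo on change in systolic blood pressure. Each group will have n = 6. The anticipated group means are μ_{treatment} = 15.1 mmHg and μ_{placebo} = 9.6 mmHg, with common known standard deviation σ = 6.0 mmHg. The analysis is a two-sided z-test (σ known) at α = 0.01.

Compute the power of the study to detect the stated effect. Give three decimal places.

Power ≈ 0.162

Standardized effect: d = |μ_{treatment} − μ_{placebo}| / σ = |15.1 − 9.6| / 6.0 = 0.9167
Noncentrality parameter: δ = d·√(n/2) = 0.9167 × √(6/2) = 1.5877
Critical value for a two-sided test at α = 0.01: z_{α/2} = 2.576.
Power = Φ(δ − 2.576) + Φ(−δ − 2.576) = Φ(-0.988) + Φ(-4.164) = 0.1615 + 0.0000 = 0.1616.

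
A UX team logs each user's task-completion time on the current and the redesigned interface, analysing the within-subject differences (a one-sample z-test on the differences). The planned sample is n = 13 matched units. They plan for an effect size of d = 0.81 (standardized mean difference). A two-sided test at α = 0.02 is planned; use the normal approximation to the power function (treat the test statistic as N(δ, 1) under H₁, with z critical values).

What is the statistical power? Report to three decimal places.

Power ≈ 0.724

Noncentrality parameter: δ = d·√n = 0.81 × √13 = 2.9205
Critical value for a two-sided test at α = 0.02: z_{α/2} = 2.326.
Power = Φ(δ − 2.326) + Φ(−δ − 2.326) = Φ(0.594) + Φ(-5.247) = 0.7238 + 0.0000 = 0.7238.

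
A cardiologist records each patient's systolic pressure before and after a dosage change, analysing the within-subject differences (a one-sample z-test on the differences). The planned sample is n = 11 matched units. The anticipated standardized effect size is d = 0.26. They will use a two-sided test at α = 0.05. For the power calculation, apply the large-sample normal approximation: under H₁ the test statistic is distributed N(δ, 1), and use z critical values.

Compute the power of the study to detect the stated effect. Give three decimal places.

Power ≈ 0.139

Noncentrality parameter: δ = d·√n = 0.26 × √11 = 0.8623
Critical value for a two-sided test at α = 0.05: z_{α/2} = 1.960.
Power = Φ(δ − 1.960) + Φ(−δ − 1.960) = Φ(-1.098) + Φ(-2.822) = 0.1362 + 0.0024 = 0.1386.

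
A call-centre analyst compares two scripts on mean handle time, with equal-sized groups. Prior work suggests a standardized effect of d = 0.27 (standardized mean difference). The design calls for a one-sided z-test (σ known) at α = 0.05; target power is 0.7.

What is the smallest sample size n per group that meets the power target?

n = 130 per group

Set Φ(δ − 1.645) = 0.7; then δ − 1.645 = Φ⁻¹(0.7) = 0.524, giving δ = 2.169.
δ = d·√(n/2) ⇒ n = 2(δ/d)² = 2 × (2.169 / 0.27)² = 129.10.
Rounding up, n = 130 per group.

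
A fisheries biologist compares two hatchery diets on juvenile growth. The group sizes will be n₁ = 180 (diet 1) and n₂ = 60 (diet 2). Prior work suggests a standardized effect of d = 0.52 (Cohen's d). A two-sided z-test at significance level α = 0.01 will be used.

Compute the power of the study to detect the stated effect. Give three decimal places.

Noncentrality parameter: δ = d / √(1/n₁ + 1/n₂) = 0.52 / √(1/180 + 1/60) = 3.4883
Two-sided α = 0.01 → critical value z_{0.005} = 2.576.
Power = Φ(δ − 2.576) + Φ(−δ − 2.576) = Φ(0.912) + Φ(-6.064) = 0.8192 + 0.0000 = 0.8192.

Power ≈ 0.819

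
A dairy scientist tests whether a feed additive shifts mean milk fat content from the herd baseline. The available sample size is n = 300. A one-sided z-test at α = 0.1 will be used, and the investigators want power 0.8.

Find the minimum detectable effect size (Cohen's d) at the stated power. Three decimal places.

Need Φ(δ − 1.282) = 0.8, so δ = 1.282 + 0.842 = 2.123.
δ = d·√n ⇒ d = δ/√n = 2.123/√300 = 0.1226.

d ≈ 0.123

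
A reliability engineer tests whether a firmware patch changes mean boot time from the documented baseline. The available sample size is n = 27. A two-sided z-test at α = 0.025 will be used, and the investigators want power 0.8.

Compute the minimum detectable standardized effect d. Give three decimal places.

Required noncentrality: δ = z_{0.0125} + z_{0.20} = 2.241 + 0.842 = 3.083.
(The second rejection-region term Φ(−δ − z_{α/2}) is negligible and dropped.)
δ = d·√n ⇒ d = δ/√n = 3.083/√27 = 0.5933.

d ≈ 0.593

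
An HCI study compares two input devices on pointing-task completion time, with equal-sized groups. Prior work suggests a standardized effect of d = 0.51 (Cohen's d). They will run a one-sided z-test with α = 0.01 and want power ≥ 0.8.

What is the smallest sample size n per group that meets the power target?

Set Φ(δ − 2.326) = 0.8; then δ − 2.326 = Φ⁻¹(0.8) = 0.842, giving δ = 3.168.
δ = d·√(n/2) ⇒ n = 2(δ/d)² = 2 × (3.168 / 0.51)² = 77.17.
Round up to the next whole unit.

n = 78 per group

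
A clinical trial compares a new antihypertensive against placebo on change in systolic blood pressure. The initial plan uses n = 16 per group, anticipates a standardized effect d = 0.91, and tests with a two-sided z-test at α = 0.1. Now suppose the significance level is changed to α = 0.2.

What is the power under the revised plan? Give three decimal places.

δ = d·√(n/2) = 0.91 × √(16/2) = 2.5739 (unchanged). New critical value: z_{0.1} = 1.282.
Revised power = Φ(δ − 1.282) + Φ(−δ − 1.282) = Φ(1.292) + Φ(-3.855) = 0.9019 + 0.0001 = 0.9019.

Power ≈ 0.902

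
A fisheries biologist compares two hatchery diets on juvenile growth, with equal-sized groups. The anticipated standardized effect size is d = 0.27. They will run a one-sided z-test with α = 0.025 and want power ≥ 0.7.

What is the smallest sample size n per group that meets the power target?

Set Φ(δ − 1.960) = 0.7; then δ − 1.960 = Φ⁻¹(0.7) = 0.524, giving δ = 2.484.
δ = d·√(n/2) ⇒ n = 2(δ/d)² = 2 × (2.484 / 0.27)² = 169.33.
Round up to the next whole unit.

n = 170 per group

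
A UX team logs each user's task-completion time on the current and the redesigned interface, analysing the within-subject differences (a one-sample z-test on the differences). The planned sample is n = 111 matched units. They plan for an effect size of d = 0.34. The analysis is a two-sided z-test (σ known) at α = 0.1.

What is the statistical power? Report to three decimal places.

Noncentrality parameter: δ = d·√n = 0.34 × √111 = 3.5821
Two-sided α = 0.1 → critical value z_{0.05} = 1.645.
Power = Φ(δ − 1.645) + Φ(−δ − 1.645) = Φ(1.937) + Φ(-5.227) = 0.9736 + 0.0000 = 0.9736.

Power ≈ 0.974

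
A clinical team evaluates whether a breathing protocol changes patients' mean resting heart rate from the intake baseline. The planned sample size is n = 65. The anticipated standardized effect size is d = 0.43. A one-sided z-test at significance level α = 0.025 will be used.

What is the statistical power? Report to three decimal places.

Power ≈ 0.934

Noncentrality parameter: δ = d·√n = 0.43 × √65 = 3.4668
Critical value for a one-sided test at α = 0.025: z_α = 1.960.
Power = P(Z > 1.960 − δ) = Φ(1.507) = 0.9341.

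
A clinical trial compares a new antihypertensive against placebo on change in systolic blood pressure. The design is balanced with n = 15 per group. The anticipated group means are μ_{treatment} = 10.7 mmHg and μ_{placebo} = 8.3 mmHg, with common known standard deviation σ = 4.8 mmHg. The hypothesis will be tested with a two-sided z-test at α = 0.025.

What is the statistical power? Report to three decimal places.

Standardized effect: d = |μ_{treatment} − μ_{placebo}| / σ = |10.7 − 8.3| / 4.8 = 0.5000
Noncentrality parameter: δ = d·√(n/2) = 0.5000 × √(15/2) = 1.3693
Critical value for a two-sided test at α = 0.025: z_{α/2} = 2.241.
Power = Φ(δ − 2.241) + Φ(−δ − 2.241) = Φ(-0.872) + Φ(-3.611) = 0.1916 + 0.0002 = 0.1917.

Power ≈ 0.192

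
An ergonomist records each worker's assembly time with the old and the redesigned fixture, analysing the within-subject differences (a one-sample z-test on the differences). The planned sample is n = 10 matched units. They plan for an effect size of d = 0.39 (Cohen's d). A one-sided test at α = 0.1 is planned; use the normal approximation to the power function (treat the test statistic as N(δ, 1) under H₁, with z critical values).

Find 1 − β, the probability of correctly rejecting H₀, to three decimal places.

Power ≈ 0.481

Noncentrality parameter: δ = d·√n = 0.39 × √10 = 1.2333
Critical value for a one-sided test at α = 0.1: z_α = 1.282.
Power = Φ(δ − 1.282) = Φ(-0.048) = 0.4808.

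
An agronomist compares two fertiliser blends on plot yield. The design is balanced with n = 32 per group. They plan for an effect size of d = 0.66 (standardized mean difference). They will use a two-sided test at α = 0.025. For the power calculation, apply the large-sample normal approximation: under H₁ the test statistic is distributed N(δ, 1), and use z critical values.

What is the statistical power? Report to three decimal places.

Noncentrality parameter: δ = d·√(n/2) = 0.66 × √(32/2) = 2.6400
Critical value for a two-sided test at α = 0.025: z_{α/2} = 2.241.
Power = Φ(δ − 2.241) + Φ(−δ − 2.241) = Φ(0.399) + Φ(-4.881) = 0.6549 + 0.0000 = 0.6549.

Power ≈ 0.655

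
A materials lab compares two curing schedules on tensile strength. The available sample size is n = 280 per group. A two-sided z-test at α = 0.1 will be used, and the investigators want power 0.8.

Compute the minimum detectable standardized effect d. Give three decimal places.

d ≈ 0.210

Need Φ(δ − 1.645) = 0.8, so δ = 1.645 + 0.842 = 2.486.
(The second rejection-region term Φ(−δ − z_{α/2}) is negligible and dropped.)
δ = d·√(n/2) ⇒ d = δ/√(n/2) = 2.486/√(280/2) = 0.2101.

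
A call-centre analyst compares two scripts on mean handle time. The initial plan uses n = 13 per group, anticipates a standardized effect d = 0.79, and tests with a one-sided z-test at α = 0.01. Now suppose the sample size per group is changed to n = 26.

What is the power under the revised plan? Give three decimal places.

Power ≈ 0.699

With n = 26 per group: δ = d·√(n/2) = 0.79 × √(26/2) = 2.8484. Critical value z_{0.01} = 2.326.
Revised power = P(Z > 2.326 − δ) = Φ(0.522) = 0.6992.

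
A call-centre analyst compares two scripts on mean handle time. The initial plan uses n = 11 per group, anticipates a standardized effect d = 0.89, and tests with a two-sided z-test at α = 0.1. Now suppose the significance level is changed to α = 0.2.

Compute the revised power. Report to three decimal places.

Power ≈ 0.790

δ = d·√(n/2) = 0.89 × √(11/2) = 2.0872 (unchanged). New critical value: z_{0.1} = 1.282.
Revised power = Φ(δ − 1.282) + Φ(−δ − 1.282) = Φ(0.806) + Φ(-3.369) = 0.7898 + 0.0004 = 0.7902.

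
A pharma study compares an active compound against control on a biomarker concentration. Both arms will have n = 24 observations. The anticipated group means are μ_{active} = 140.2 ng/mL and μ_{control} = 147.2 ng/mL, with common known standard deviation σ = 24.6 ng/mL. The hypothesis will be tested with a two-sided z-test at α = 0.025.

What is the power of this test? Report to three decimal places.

Standardized effect: d = |μ_{active} − μ_{control}| / σ = |140.2 − 147.2| / 24.6 = 0.2846
Noncentrality parameter: δ = d·√(n/2) = 0.2846 × √(24/2) = 0.9857
Critical value for a two-sided test at α = 0.025: z_{α/2} = 2.241.
Power = Φ(δ − 2.241) + Φ(−δ − 2.241) = Φ(-1.256) + Φ(-3.227) = 0.1046 + 0.0006 = 0.1052.

Power ≈ 0.105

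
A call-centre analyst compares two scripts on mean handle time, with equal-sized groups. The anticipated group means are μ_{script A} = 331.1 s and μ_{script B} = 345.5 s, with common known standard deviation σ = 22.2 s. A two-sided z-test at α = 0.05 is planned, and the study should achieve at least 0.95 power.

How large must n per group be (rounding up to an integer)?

Standardized effect: d = |μ_{script A} − μ_{script B}| / σ = |331.1 − 345.5| / 22.2 = 0.6486
Set Φ(δ − 1.960) = 0.95; then δ − 1.960 = Φ⁻¹(0.95) = 1.645, giving δ = 3.605.
(For δ > 0 the lower-tail rejection region contributes negligibly to power, so the one-term inversion is standard.)
δ = d·√(n/2) ⇒ n = 2(δ/d)² = 2 × (3.605 / 0.6486)² = 61.77.
Rounding up, n = 62 per group.

n = 62 per group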